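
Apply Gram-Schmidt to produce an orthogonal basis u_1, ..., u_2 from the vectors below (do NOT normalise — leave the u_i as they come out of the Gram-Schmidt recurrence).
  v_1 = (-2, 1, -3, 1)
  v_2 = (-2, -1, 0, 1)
Orthogonal basis:
  u_1 = (-2, 1, -3, 1)
  u_2 = (-22/15, -19/15, 4/5, 11/15)

Apply the Gram-Schmidt recurrence
  u_1 = v_1
  u_i = v_i − Σ_{j<i} ((v_i · u_j) / (u_j · u_j)) · u_j.

Step by step this gives:
  u_1 = (-2, 1, -3, 1)
  u_2 = (-22/15, -19/15, 4/5, 11/15)

Orthogonality check:
  u_2 · u_1 = 0 (should be 0)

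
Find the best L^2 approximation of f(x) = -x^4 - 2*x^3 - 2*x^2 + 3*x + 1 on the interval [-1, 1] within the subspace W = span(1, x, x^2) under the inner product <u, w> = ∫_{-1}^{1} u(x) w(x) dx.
g(x) = -20*x^2/7 + 9*x/5 + 38/35

The best approximation g ∈ W is the orthogonal projection of f onto W. Writing g = a_0 + a_1 x + a_2 x^2, the coefficients solve the normal equations G · a = b where
  G_{ij} = <φ_i, φ_j> and b_i = <f, φ_i>, with φ_0 = 1, φ_1 = x, φ_2 = x^2.
G =
  [2, 0, 2/3]
  [0, 2/3, 0]
  [2/3, 0, 2/5],
b = (4/15, 6/5, -44/105).
Solving gives a_0 = 38/35, a_1 = 9/5, a_2 = -20/7, so
  g(x) = -20*x^2/7 + 9*x/5 + 38/35.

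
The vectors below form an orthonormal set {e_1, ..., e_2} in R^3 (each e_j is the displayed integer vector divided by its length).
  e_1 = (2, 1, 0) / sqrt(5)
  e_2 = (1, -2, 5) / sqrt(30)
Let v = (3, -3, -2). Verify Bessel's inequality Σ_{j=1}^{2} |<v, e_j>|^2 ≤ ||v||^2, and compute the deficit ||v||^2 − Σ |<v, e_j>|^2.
Σ |<v, e_j>|^2 = 11/6; ||v||^2 = 22; deficit = 121/6

Write each e_j = u_j / sqrt(<u_j, u_j>) where u_j is the displayed integer vector. Then <v, e_j> = <v, u_j> / sqrt(<u_j, u_j>), so |<v, e_j>|^2 = <v, u_j>^2 / <u_j, u_j>.
Coefficients: <v, e_1> = 3/sqrt(5), <v, e_2> = -1/sqrt(30).
Square and sum: Σ |<v, e_j>|^2 = 11/6.
Compute ||v||^2 = v·v = 22.
Deficit = 22 − 11/6 = 121/6 ≥ 0, confirming Bessel's inequality. (The deficit equals ||v − Σ <v,e_j> e_j||^2, the squared distance from v to span{e_j}.)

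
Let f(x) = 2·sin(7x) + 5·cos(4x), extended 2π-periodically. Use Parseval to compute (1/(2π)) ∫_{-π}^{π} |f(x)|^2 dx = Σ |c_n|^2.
Σ |c_n|^2 = 29/2

Expand |f|^2 and use orthogonality of {sin(nx), cos(mx)} on [-π, π]:
  ∫_{-π}^{π} sin(nx)^2 dx = π, ∫ cos(mx)^2 dx = π, and cross terms integrate to 0.
So ∫_{-π}^{π} f(x)^2 dx = 2^2 · π + 5^2 · π = (4 + 25)π.
Divide by 2π: (4 + 25)/2 = 29/2.
By Parseval, this equals Σ |c_n|^2.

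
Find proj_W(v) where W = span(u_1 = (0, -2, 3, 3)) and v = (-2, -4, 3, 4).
proj_W(v) = (0, -29/11, 87/22, 87/22)

Set up U = [u_1 | ... | u_1] ∈ R^(4×1). The projector onto W = col(U) is P = U (U^T U)^(-1) U^T.
Compute U^T U =
  [22],
and U^T v = (29).
Solve U^T U · c = U^T v for the coefficients: c = (29/22). The projection is proj_W(v) = U c.
Check: (v - proj_W(v)) · u_1 = 0  (should be 0).
Result: proj_W(v) = (0, -29/11, 87/22, 87/22).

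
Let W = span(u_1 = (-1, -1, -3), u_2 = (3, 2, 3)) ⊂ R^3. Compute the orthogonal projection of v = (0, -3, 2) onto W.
proj_W(v) = (-30/23, -9/23, 36/23)

Set up U = [u_1 | ... | u_2] ∈ R^(3×2). The projector onto W = col(U) is P = U (U^T U)^(-1) U^T.
Compute U^T U =
  [11, -14]
  [-14, 22],
and U^T v = (-3, 0).
Solve U^T U · c = U^T v for the coefficients: c = (-33/23, -21/23). The projection is proj_W(v) = U c.
Check: (v - proj_W(v)) · u_1 = 0  (should be 0).
Check: (v - proj_W(v)) · u_2 = 0  (should be 0).
Result: proj_W(v) = (-30/23, -9/23, 36/23).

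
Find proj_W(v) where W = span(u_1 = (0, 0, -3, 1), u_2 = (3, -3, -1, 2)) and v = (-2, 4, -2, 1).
proj_W(v) = (-105/41, 105/41, -518/205, -119/205)

Set up U = [u_1 | ... | u_2] ∈ R^(4×2). The projector onto W = col(U) is P = U (U^T U)^(-1) U^T.
Compute U^T U =
  [10, 5]
  [5, 23],
and U^T v = (7, -14).
Solve U^T U · c = U^T v for the coefficients: c = (231/205, -35/41). The projection is proj_W(v) = U c.
Check: (v - proj_W(v)) · u_1 = 0  (should be 0).
Check: (v - proj_W(v)) · u_2 = 0  (should be 0).
Result: proj_W(v) = (-105/41, 105/41, -518/205, -119/205).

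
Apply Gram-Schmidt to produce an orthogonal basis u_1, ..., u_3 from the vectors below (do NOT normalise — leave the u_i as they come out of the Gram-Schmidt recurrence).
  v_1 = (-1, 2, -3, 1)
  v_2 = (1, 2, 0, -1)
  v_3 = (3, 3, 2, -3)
Orthogonal basis:
  u_1 = (-1, 2, -3, 1)
  u_2 = (17/15, 26/15, 2/5, -17/15)
  u_3 = (3/43, -3/43, -4/43, -3/43)

Apply the Gram-Schmidt recurrence
  u_1 = v_1
  u_i = v_i − Σ_{j<i} ((v_i · u_j) / (u_j · u_j)) · u_j.

Step by step this gives:
  u_1 = (-1, 2, -3, 1)
  u_2 = (17/15, 26/15, 2/5, -17/15)
  u_3 = (3/43, -3/43, -4/43, -3/43)

Orthogonality check:
  u_2 · u_1 = 0 (should be 0)
  u_3 · u_1 = 0 (should be 0)
  u_3 · u_2 = 0 (should be 0)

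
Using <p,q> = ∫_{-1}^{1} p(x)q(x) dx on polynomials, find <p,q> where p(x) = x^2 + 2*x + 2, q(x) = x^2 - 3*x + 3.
<p,q> = 176/15

Expand the product: p(x)·q(x) = x^4 - x^3 - x^2 + 6.
∫_{-1}^{1} of each monomial x^k gives [2/(k+1) if k even, 0 if k odd]. Integrating term-by-term (or equivalently evaluating the antiderivative F(x) = x^5/5 - x^4/4 - x^3/3 + 6*x at the endpoints):
  F(1) − F(−1) = 337/60 − (-367/60) = 176/15.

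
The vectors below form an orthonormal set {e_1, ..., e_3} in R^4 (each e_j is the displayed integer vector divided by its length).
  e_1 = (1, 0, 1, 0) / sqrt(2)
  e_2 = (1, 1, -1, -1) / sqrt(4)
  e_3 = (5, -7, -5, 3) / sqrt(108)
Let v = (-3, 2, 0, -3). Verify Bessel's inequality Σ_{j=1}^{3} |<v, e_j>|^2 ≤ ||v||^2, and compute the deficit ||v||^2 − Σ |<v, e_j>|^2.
Σ |<v, e_j>|^2 = 1019/54; ||v||^2 = 22; deficit = 169/54

Write each e_j = u_j / sqrt(<u_j, u_j>) where u_j is the displayed integer vector. Then <v, e_j> = <v, u_j> / sqrt(<u_j, u_j>), so |<v, e_j>|^2 = <v, u_j>^2 / <u_j, u_j>.
Coefficients: <v, e_1> = -3/sqrt(2), <v, e_2> = 2/sqrt(4), <v, e_3> = -38/sqrt(108).
Square and sum: Σ |<v, e_j>|^2 = 1019/54.
Compute ||v||^2 = v·v = 22.
Deficit = 22 − 1019/54 = 169/54 ≥ 0, confirming Bessel's inequality. (The deficit equals ||v − Σ <v,e_j> e_j||^2, the squared distance from v to span{e_j}.)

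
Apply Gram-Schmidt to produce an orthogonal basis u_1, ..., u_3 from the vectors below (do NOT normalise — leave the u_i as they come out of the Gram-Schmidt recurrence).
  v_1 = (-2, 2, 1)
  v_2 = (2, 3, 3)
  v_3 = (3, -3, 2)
Orthogonal basis:
  u_1 = (-2, 2, 1)
  u_2 = (28/9, 17/9, 22/9)
  u_3 = (-105/173, -280/173, 350/173)

Apply the Gram-Schmidt recurrence
  u_1 = v_1
  u_i = v_i − Σ_{j<i} ((v_i · u_j) / (u_j · u_j)) · u_j.

Step by step this gives:
  u_1 = (-2, 2, 1)
  u_2 = (28/9, 17/9, 22/9)
  u_3 = (-105/173, -280/173, 350/173)

Orthogonality check:
  u_2 · u_1 = 0 (should be 0)
  u_3 · u_1 = 0 (should be 0)
  u_3 · u_2 = 0 (should be 0)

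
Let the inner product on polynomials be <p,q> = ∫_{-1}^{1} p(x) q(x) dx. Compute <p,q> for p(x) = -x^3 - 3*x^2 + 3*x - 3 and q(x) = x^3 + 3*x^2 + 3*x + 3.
<p,q> = -976/35

Expand the product: p(x)·q(x) = -x^6 - 6*x^5 - 9*x^4 - 6*x^3 - 9*x^2 - 9.
∫_{-1}^{1} of each monomial x^k gives [2/(k+1) if k even, 0 if k odd]. Integrating term-by-term (or equivalently evaluating the antiderivative F(x) = -x^7/7 - x^6 - 9*x^5/5 - 3*x^4/2 - 3*x^3 - 9*x at the endpoints):
  F(1) − F(−1) = -1151/70 − (801/70) = -976/35.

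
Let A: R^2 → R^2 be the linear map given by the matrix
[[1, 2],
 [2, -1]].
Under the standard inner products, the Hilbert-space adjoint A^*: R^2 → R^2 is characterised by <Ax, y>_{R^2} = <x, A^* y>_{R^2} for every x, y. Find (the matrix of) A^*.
A^* = A^T =
[[1, 2],
 [2, -1]]

For real matrices with standard dot products, the defining identity <Ax, y> = <x, A^* y> gives (Ax)^T y = x^T (A^*) y, i.e. x^T A^T y = x^T (A^*) y. Since this holds for all x, y, we must have A^* = A^T. Therefore
A^* =
[[1, 2],
 [2, -1]].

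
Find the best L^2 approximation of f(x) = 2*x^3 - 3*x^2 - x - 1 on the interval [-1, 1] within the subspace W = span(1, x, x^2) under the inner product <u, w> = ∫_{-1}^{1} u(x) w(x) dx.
g(x) = -3*x^2 + x/5 - 1

The best approximation g ∈ W is the orthogonal projection of f onto W. Writing g = a_0 + a_1 x + a_2 x^2, the coefficients solve the normal equations G · a = b where
  G_{ij} = <φ_i, φ_j> and b_i = <f, φ_i>, with φ_0 = 1, φ_1 = x, φ_2 = x^2.
G =
  [2, 0, 2/3]
  [0, 2/3, 0]
  [2/3, 0, 2/5],
b = (-4, 2/15, -28/15).
Solving gives a_0 = -1, a_1 = 1/5, a_2 = -3, so
  g(x) = -3*x^2 + x/5 - 1.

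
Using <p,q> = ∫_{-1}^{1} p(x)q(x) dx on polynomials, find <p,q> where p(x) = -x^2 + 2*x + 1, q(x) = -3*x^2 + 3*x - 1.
<p,q> = 28/15

Expand the product: p(x)·q(x) = 3*x^4 - 9*x^3 + 4*x^2 + x - 1.
∫_{-1}^{1} of each monomial x^k gives [2/(k+1) if k even, 0 if k odd]. Integrating term-by-term (or equivalently evaluating the antiderivative F(x) = 3*x^5/5 - 9*x^4/4 + 4*x^3/3 + x^2/2 - x at the endpoints):
  F(1) − F(−1) = -49/60 − (-161/60) = 28/15.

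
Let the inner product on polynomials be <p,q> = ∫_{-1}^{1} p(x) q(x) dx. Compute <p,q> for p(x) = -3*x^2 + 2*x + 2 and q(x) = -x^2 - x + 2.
<p,q> = 38/15

Expand the product: p(x)·q(x) = 3*x^4 + x^3 - 10*x^2 + 2*x + 4.
∫_{-1}^{1} of each monomial x^k gives [2/(k+1) if k even, 0 if k odd]. Integrating term-by-term (or equivalently evaluating the antiderivative F(x) = 3*x^5/5 + x^4/4 - 10*x^3/3 + x^2 + 4*x at the endpoints):
  F(1) − F(−1) = 151/60 − (-1/60) = 38/15.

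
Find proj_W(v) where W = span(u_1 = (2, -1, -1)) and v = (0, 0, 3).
proj_W(v) = (-1, 1/2, 1/2)

Set up U = [u_1 | ... | u_1] ∈ R^(3×1). The projector onto W = col(U) is P = U (U^T U)^(-1) U^T.
Compute U^T U =
  [6],
and U^T v = (-3).
Solve U^T U · c = U^T v for the coefficients: c = (-1/2). The projection is proj_W(v) = U c.
Check: (v - proj_W(v)) · u_1 = 0  (should be 0).
Result: proj_W(v) = (-1, 1/2, 1/2).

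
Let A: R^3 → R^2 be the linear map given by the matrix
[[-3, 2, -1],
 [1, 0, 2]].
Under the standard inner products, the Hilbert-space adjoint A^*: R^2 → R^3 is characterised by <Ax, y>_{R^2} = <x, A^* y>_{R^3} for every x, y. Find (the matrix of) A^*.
A^* = A^T =
[[-3, 1],
 [2, 0],
 [-1, 2]]

For real matrices with standard dot products, the defining identity <Ax, y> = <x, A^* y> gives (Ax)^T y = x^T (A^*) y, i.e. x^T A^T y = x^T (A^*) y. Since this holds for all x, y, we must have A^* = A^T. Therefore
A^* =
[[-3, 1],
 [2, 0],
 [-1, 2]].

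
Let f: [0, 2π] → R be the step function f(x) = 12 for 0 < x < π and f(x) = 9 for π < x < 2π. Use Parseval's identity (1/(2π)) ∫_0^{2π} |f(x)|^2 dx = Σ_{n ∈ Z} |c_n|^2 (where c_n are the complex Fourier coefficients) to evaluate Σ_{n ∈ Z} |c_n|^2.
Σ |c_n|^2 = 225/2

Parseval equates the L^2 energy of f (normalised by 1/(2π)) with the ℓ^2 sum of its Fourier coefficients: (1/(2π)) ∫_0^{2π} |f|^2 = Σ |c_n|^2.
Compute the left side: (1/(2π)) [∫_0^π 12^2 dx + ∫_π^{2π} 9^2 dx] = (1/(2π)) · (144π + 81π) = (144 + 81)/2 = 225/2.
So Σ_{n ∈ Z} |c_n|^2 = 225/2.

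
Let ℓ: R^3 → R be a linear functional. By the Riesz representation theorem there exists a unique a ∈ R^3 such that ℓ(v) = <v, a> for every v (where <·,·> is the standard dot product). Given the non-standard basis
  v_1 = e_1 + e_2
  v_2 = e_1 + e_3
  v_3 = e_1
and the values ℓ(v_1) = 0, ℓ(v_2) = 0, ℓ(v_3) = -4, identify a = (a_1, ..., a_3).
a = (-4, 4, 4)

Write a = (a_1, ..., a_3) in the standard basis. For each basis vector v_i, ℓ(v_i) = <v_i, a> is a linear equation in the a_j's. Collect the n equations into a matrix system V a = ℓ, where row i of V is v_i (expressed in the standard basis). Since V is invertible (lower-triangular with 1s on the diagonal, up to permutation), solve by back-substitution:
  V =
[[1, 1, 0],
 [1, 0, 1],
 [1, 0, 0]]
  V a = (0, 0, -4)
Solving gives a = (-4, 4, 4).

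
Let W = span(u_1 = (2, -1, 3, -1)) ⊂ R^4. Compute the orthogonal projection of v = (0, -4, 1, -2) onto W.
proj_W(v) = (6/5, -3/5, 9/5, -3/5)

Set up U = [u_1 | ... | u_1] ∈ R^(4×1). The projector onto W = col(U) is P = U (U^T U)^(-1) U^T.
Compute U^T U =
  [15],
and U^T v = (9).
Solve U^T U · c = U^T v for the coefficients: c = (3/5). The projection is proj_W(v) = U c.
Check: (v - proj_W(v)) · u_1 = 0  (should be 0).
Result: proj_W(v) = (6/5, -3/5, 9/5, -3/5).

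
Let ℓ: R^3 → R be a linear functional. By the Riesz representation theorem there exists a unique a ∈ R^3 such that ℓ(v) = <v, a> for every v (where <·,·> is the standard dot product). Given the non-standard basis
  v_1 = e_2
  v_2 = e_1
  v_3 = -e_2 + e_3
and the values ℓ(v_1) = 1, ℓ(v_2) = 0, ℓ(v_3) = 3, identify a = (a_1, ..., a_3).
a = (0, 1, 4)

Write a = (a_1, ..., a_3) in the standard basis. For each basis vector v_i, ℓ(v_i) = <v_i, a> is a linear equation in the a_j's. Collect the n equations into a matrix system V a = ℓ, where row i of V is v_i (expressed in the standard basis). Since V is invertible (lower-triangular with 1s on the diagonal, up to permutation), solve by back-substitution:
  V =
[[0, 1, 0],
 [1, 0, 0],
 [0, -1, 1]]
  V a = (1, 0, 3)
Solving gives a = (0, 1, 4).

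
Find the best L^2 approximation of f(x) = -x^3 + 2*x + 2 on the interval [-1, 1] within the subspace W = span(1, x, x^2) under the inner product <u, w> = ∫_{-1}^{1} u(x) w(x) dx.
g(x) = 7*x/5 + 2

The best approximation g ∈ W is the orthogonal projection of f onto W. Writing g = a_0 + a_1 x + a_2 x^2, the coefficients solve the normal equations G · a = b where
  G_{ij} = <φ_i, φ_j> and b_i = <f, φ_i>, with φ_0 = 1, φ_1 = x, φ_2 = x^2.
G =
  [2, 0, 2/3]
  [0, 2/3, 0]
  [2/3, 0, 2/5],
b = (4, 14/15, 4/3).
Solving gives a_0 = 2, a_1 = 7/5, a_2 = 0, so
  g(x) = 7*x/5 + 2.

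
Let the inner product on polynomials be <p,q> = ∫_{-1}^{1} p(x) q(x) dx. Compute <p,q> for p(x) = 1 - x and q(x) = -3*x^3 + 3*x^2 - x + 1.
<p,q> = 88/15

Expand the product: p(x)·q(x) = 3*x^4 - 6*x^3 + 4*x^2 - 2*x + 1.
∫_{-1}^{1} of each monomial x^k gives [2/(k+1) if k even, 0 if k odd]. Integrating term-by-term (or equivalently evaluating the antiderivative F(x) = 3*x^5/5 - 3*x^4/2 + 4*x^3/3 - x^2 + x at the endpoints):
  F(1) − F(−1) = 13/30 − (-163/30) = 88/15.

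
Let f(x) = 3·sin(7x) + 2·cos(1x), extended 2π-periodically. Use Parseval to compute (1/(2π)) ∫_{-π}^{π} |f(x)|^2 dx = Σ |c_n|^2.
Σ |c_n|^2 = 13/2

Expand |f|^2 and use orthogonality of {sin(nx), cos(mx)} on [-π, π]:
  ∫_{-π}^{π} sin(nx)^2 dx = π, ∫ cos(mx)^2 dx = π, and cross terms integrate to 0.
So ∫_{-π}^{π} f(x)^2 dx = 3^2 · π + 2^2 · π = (9 + 4)π.
Divide by 2π: (9 + 4)/2 = 13/2.
By Parseval, this equals Σ |c_n|^2.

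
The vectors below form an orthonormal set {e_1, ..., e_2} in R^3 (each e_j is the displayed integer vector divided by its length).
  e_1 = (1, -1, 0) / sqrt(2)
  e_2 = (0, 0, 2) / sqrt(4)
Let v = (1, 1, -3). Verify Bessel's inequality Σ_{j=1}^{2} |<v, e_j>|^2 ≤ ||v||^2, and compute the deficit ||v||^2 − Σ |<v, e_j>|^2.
Σ |<v, e_j>|^2 = 9; ||v||^2 = 11; deficit = 2

Write each e_j = u_j / sqrt(<u_j, u_j>) where u_j is the displayed integer vector. Then <v, e_j> = <v, u_j> / sqrt(<u_j, u_j>), so |<v, e_j>|^2 = <v, u_j>^2 / <u_j, u_j>.
Coefficients: <v, e_1> = 0/sqrt(2), <v, e_2> = -6/sqrt(4).
Square and sum: Σ |<v, e_j>|^2 = 9.
Compute ||v||^2 = v·v = 11.
Deficit = 11 − 9 = 2 ≥ 0, confirming Bessel's inequality. (The deficit equals ||v − Σ <v,e_j> e_j||^2, the squared distance from v to span{e_j}.)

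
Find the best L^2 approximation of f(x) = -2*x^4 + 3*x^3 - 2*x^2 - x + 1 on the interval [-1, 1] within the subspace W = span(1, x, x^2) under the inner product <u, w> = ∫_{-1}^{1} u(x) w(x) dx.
g(x) = -26*x^2/7 + 4*x/5 + 41/35

The best approximation g ∈ W is the orthogonal projection of f onto W. Writing g = a_0 + a_1 x + a_2 x^2, the coefficients solve the normal equations G · a = b where
  G_{ij} = <φ_i, φ_j> and b_i = <f, φ_i>, with φ_0 = 1, φ_1 = x, φ_2 = x^2.
G =
  [2, 0, 2/3]
  [0, 2/3, 0]
  [2/3, 0, 2/5],
b = (-2/15, 8/15, -74/105).
Solving gives a_0 = 41/35, a_1 = 4/5, a_2 = -26/7, so
  g(x) = -26*x^2/7 + 4*x/5 + 41/35.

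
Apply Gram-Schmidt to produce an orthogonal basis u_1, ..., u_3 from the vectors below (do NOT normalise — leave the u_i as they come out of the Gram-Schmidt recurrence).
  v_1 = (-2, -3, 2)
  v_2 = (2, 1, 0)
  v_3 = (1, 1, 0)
Orthogonal basis:
  u_1 = (-2, -3, 2)
  u_2 = (20/17, -4/17, 14/17)
  u_3 = (-1/9, 2/9, 2/9)

Apply the Gram-Schmidt recurrence
  u_1 = v_1
  u_i = v_i − Σ_{j<i} ((v_i · u_j) / (u_j · u_j)) · u_j.

Step by step this gives:
  u_1 = (-2, -3, 2)
  u_2 = (20/17, -4/17, 14/17)
  u_3 = (-1/9, 2/9, 2/9)

Orthogonality check:
  u_2 · u_1 = 0 (should be 0)
  u_3 · u_1 = 0 (should be 0)
  u_3 · u_2 = 0 (should be 0)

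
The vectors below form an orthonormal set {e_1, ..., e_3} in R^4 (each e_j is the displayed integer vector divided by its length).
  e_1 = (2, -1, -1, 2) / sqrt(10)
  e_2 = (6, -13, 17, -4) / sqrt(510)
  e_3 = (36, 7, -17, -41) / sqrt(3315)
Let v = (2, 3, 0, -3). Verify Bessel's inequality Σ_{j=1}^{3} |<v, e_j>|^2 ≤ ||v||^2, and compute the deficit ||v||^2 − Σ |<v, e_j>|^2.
Σ |<v, e_j>|^2 = 1106/65; ||v||^2 = 22; deficit = 324/65

Write each e_j = u_j / sqrt(<u_j, u_j>) where u_j is the displayed integer vector. Then <v, e_j> = <v, u_j> / sqrt(<u_j, u_j>), so |<v, e_j>|^2 = <v, u_j>^2 / <u_j, u_j>.
Coefficients: <v, e_1> = -5/sqrt(10), <v, e_2> = -15/sqrt(510), <v, e_3> = 216/sqrt(3315).
Square and sum: Σ |<v, e_j>|^2 = 1106/65.
Compute ||v||^2 = v·v = 22.
Deficit = 22 − 1106/65 = 324/65 ≥ 0, confirming Bessel's inequality. (The deficit equals ||v − Σ <v,e_j> e_j||^2, the squared distance from v to span{e_j}.)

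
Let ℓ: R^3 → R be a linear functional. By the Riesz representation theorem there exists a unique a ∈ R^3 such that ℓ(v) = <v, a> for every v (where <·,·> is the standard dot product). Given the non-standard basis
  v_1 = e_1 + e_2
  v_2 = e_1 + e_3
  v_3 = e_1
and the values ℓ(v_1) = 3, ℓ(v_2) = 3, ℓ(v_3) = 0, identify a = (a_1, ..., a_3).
a = (0, 3, 3)

Write a = (a_1, ..., a_3) in the standard basis. For each basis vector v_i, ℓ(v_i) = <v_i, a> is a linear equation in the a_j's. Collect the n equations into a matrix system V a = ℓ, where row i of V is v_i (expressed in the standard basis). Since V is invertible (lower-triangular with 1s on the diagonal, up to permutation), solve by back-substitution:
  V =
[[1, 1, 0],
 [1, 0, 1],
 [1, 0, 0]]
  V a = (3, 3, 0)
Solving gives a = (0, 3, 3).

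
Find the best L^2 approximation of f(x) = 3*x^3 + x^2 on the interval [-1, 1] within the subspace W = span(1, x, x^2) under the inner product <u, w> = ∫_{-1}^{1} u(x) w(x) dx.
g(x) = x^2 + 9*x/5

The best approximation g ∈ W is the orthogonal projection of f onto W. Writing g = a_0 + a_1 x + a_2 x^2, the coefficients solve the normal equations G · a = b where
  G_{ij} = <φ_i, φ_j> and b_i = <f, φ_i>, with φ_0 = 1, φ_1 = x, φ_2 = x^2.
G =
  [2, 0, 2/3]
  [0, 2/3, 0]
  [2/3, 0, 2/5],
b = (2/3, 6/5, 2/5).
Solving gives a_0 = 0, a_1 = 9/5, a_2 = 1, so
  g(x) = x^2 + 9*x/5.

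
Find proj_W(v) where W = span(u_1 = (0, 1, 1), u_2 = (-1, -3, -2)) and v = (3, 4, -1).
proj_W(v) = (11/3, 10/3, -1/3)

Set up U = [u_1 | ... | u_2] ∈ R^(3×2). The projector onto W = col(U) is P = U (U^T U)^(-1) U^T.
Compute U^T U =
  [2, -5]
  [-5, 14],
and U^T v = (3, -13).
Solve U^T U · c = U^T v for the coefficients: c = (-23/3, -11/3). The projection is proj_W(v) = U c.
Check: (v - proj_W(v)) · u_1 = 0  (should be 0).
Check: (v - proj_W(v)) · u_2 = 0  (should be 0).
Result: proj_W(v) = (11/3, 10/3, -1/3).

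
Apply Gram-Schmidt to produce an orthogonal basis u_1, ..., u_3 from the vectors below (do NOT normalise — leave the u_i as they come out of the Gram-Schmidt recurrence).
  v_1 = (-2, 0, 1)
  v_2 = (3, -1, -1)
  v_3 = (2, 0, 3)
Orthogonal basis:
  u_1 = (-2, 0, 1)
  u_2 = (1/5, -1, 2/5)
  u_3 = (4/3, 4/3, 8/3)

Apply the Gram-Schmidt recurrence
  u_1 = v_1
  u_i = v_i − Σ_{j<i} ((v_i · u_j) / (u_j · u_j)) · u_j.

Step by step this gives:
  u_1 = (-2, 0, 1)
  u_2 = (1/5, -1, 2/5)
  u_3 = (4/3, 4/3, 8/3)

Orthogonality check:
  u_2 · u_1 = 0 (should be 0)
  u_3 · u_1 = 0 (should be 0)
  u_3 · u_2 = 0 (should be 0)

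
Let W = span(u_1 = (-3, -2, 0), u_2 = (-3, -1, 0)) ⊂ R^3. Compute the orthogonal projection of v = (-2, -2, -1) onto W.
proj_W(v) = (-2, -2, 0)

Set up U = [u_1 | ... | u_2] ∈ R^(3×2). The projector onto W = col(U) is P = U (U^T U)^(-1) U^T.
Compute U^T U =
  [13, 11]
  [11, 10],
and U^T v = (10, 8).
Solve U^T U · c = U^T v for the coefficients: c = (4/3, -2/3). The projection is proj_W(v) = U c.
Check: (v - proj_W(v)) · u_1 = 0  (should be 0).
Check: (v - proj_W(v)) · u_2 = 0  (should be 0).
Result: proj_W(v) = (-2, -2, 0).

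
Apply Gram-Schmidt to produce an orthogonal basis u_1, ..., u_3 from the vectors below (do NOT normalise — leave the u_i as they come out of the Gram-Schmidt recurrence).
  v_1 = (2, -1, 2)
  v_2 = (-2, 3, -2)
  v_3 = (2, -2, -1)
Orthogonal basis:
  u_1 = (2, -1, 2)
  u_2 = (4/9, 16/9, 4/9)
  u_3 = (3/2, 0, -3/2)

Apply the Gram-Schmidt recurrence
  u_1 = v_1
  u_i = v_i − Σ_{j<i} ((v_i · u_j) / (u_j · u_j)) · u_j.

Step by step this gives:
  u_1 = (2, -1, 2)
  u_2 = (4/9, 16/9, 4/9)
  u_3 = (3/2, 0, -3/2)

Orthogonality check:
  u_2 · u_1 = 0 (should be 0)
  u_3 · u_1 = 0 (should be 0)
  u_3 · u_2 = 0 (should be 0)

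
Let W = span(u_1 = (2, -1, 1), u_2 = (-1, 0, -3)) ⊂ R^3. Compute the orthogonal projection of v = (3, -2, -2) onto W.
proj_W(v) = (102/35, -15/7, -69/35)

Set up U = [u_1 | ... | u_2] ∈ R^(3×2). The projector onto W = col(U) is P = U (U^T U)^(-1) U^T.
Compute U^T U =
  [6, -5]
  [-5, 10],
and U^T v = (6, 3).
Solve U^T U · c = U^T v for the coefficients: c = (15/7, 48/35). The projection is proj_W(v) = U c.
Check: (v - proj_W(v)) · u_1 = 0  (should be 0).
Check: (v - proj_W(v)) · u_2 = 0  (should be 0).
Result: proj_W(v) = (102/35, -15/7, -69/35).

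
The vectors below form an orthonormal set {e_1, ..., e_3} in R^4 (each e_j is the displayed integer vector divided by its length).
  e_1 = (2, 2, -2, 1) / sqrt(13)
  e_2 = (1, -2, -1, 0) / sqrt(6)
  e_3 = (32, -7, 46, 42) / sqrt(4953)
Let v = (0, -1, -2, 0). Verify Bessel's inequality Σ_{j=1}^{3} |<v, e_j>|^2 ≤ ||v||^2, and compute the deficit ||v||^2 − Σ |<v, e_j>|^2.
Σ |<v, e_j>|^2 = 563/127; ||v||^2 = 5; deficit = 72/127

Write each e_j = u_j / sqrt(<u_j, u_j>) where u_j is the displayed integer vector. Then <v, e_j> = <v, u_j> / sqrt(<u_j, u_j>), so |<v, e_j>|^2 = <v, u_j>^2 / <u_j, u_j>.
Coefficients: <v, e_1> = 2/sqrt(13), <v, e_2> = 4/sqrt(6), <v, e_3> = -85/sqrt(4953).
Square and sum: Σ |<v, e_j>|^2 = 563/127.
Compute ||v||^2 = v·v = 5.
Deficit = 5 − 563/127 = 72/127 ≥ 0, confirming Bessel's inequality. (The deficit equals ||v − Σ <v,e_j> e_j||^2, the squared distance from v to span{e_j}.)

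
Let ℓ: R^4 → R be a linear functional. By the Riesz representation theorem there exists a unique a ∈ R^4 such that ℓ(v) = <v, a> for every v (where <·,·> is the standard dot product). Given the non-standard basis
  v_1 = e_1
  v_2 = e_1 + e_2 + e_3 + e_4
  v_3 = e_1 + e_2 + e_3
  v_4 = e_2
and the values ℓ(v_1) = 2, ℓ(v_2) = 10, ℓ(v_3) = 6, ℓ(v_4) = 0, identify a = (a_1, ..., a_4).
a = (2, 0, 4, 4)

Write a = (a_1, ..., a_4) in the standard basis. For each basis vector v_i, ℓ(v_i) = <v_i, a> is a linear equation in the a_j's. Collect the n equations into a matrix system V a = ℓ, where row i of V is v_i (expressed in the standard basis). Since V is invertible (lower-triangular with 1s on the diagonal, up to permutation), solve by back-substitution:
  V =
[[1, 0, 0, 0],
 [1, 1, 1, 1],
 [1, 1, 1, 0],
 [0, 1, 0, 0]]
  V a = (2, 10, 6, 0)
Solving gives a = (2, 0, 4, 4).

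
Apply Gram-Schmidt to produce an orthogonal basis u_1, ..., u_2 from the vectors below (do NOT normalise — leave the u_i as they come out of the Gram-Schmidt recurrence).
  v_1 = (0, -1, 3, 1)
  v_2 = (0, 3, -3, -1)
Orthogonal basis:
  u_1 = (0, -1, 3, 1)
  u_2 = (0, 20/11, 6/11, 2/11)

Apply the Gram-Schmidt recurrence
  u_1 = v_1
  u_i = v_i − Σ_{j<i} ((v_i · u_j) / (u_j · u_j)) · u_j.

Step by step this gives:
  u_1 = (0, -1, 3, 1)
  u_2 = (0, 20/11, 6/11, 2/11)

Orthogonality check:
  u_2 · u_1 = 0 (should be 0)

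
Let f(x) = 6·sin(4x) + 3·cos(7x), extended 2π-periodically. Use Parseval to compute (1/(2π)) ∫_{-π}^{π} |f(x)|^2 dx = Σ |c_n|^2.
Σ |c_n|^2 = 45/2

Expand |f|^2 and use orthogonality of {sin(nx), cos(mx)} on [-π, π]:
  ∫_{-π}^{π} sin(nx)^2 dx = π, ∫ cos(mx)^2 dx = π, and cross terms integrate to 0.
So ∫_{-π}^{π} f(x)^2 dx = 6^2 · π + 3^2 · π = (36 + 9)π.
Divide by 2π: (36 + 9)/2 = 45/2.
By Parseval, this equals Σ |c_n|^2.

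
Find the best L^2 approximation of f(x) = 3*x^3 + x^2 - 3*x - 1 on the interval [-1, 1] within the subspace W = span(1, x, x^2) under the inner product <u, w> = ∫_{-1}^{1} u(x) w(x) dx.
g(x) = x^2 - 6*x/5 - 1

The best approximation g ∈ W is the orthogonal projection of f onto W. Writing g = a_0 + a_1 x + a_2 x^2, the coefficients solve the normal equations G · a = b where
  G_{ij} = <φ_i, φ_j> and b_i = <f, φ_i>, with φ_0 = 1, φ_1 = x, φ_2 = x^2.
G =
  [2, 0, 2/3]
  [0, 2/3, 0]
  [2/3, 0, 2/5],
b = (-4/3, -4/5, -4/15).
Solving gives a_0 = -1, a_1 = -6/5, a_2 = 1, so
  g(x) = x^2 - 6*x/5 - 1.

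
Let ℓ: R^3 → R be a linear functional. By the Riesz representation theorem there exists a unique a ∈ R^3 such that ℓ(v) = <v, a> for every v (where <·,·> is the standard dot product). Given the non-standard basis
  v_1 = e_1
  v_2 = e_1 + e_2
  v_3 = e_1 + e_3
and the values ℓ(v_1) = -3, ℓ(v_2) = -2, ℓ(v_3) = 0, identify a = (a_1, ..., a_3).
a = (-3, 1, 3)

Write a = (a_1, ..., a_3) in the standard basis. For each basis vector v_i, ℓ(v_i) = <v_i, a> is a linear equation in the a_j's. Collect the n equations into a matrix system V a = ℓ, where row i of V is v_i (expressed in the standard basis). Since V is invertible (lower-triangular with 1s on the diagonal, up to permutation), solve by back-substitution:
  V =
[[1, 0, 0],
 [1, 1, 0],
 [1, 0, 1]]
  V a = (-3, -2, 0)
Solving gives a = (-3, 1, 3).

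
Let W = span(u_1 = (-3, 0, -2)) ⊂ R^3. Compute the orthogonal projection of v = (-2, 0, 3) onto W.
proj_W(v) = (0, 0, 0)

Set up U = [u_1 | ... | u_1] ∈ R^(3×1). The projector onto W = col(U) is P = U (U^T U)^(-1) U^T.
Compute U^T U =
  [13],
and U^T v = (0).
Solve U^T U · c = U^T v for the coefficients: c = (0). The projection is proj_W(v) = U c.
Check: (v - proj_W(v)) · u_1 = 0  (should be 0).
Result: proj_W(v) = (0, 0, 0).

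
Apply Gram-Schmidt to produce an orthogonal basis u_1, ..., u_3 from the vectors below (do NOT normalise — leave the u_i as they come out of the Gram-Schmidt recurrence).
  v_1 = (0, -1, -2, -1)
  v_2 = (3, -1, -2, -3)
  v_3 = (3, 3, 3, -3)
Orthogonal basis:
  u_1 = (0, -1, -2, -1)
  u_2 = (3, 1/3, 2/3, -5/3)
  u_3 = (-42/37, 57/37, 3/37, -63/37)

Apply the Gram-Schmidt recurrence
  u_1 = v_1
  u_i = v_i − Σ_{j<i} ((v_i · u_j) / (u_j · u_j)) · u_j.

Step by step this gives:
  u_1 = (0, -1, -2, -1)
  u_2 = (3, 1/3, 2/3, -5/3)
  u_3 = (-42/37, 57/37, 3/37, -63/37)

Orthogonality check:
  u_2 · u_1 = 0 (should be 0)
  u_3 · u_1 = 0 (should be 0)
  u_3 · u_2 = 0 (should be 0)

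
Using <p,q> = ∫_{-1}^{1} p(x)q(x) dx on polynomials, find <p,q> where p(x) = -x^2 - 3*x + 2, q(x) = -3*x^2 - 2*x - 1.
<p,q> = -32/15

Expand the product: p(x)·q(x) = 3*x^4 + 11*x^3 + x^2 - x - 2.
∫_{-1}^{1} of each monomial x^k gives [2/(k+1) if k even, 0 if k odd]. Integrating term-by-term (or equivalently evaluating the antiderivative F(x) = 3*x^5/5 + 11*x^4/4 + x^3/3 - x^2/2 - 2*x at the endpoints):
  F(1) − F(−1) = 71/60 − (199/60) = -32/15.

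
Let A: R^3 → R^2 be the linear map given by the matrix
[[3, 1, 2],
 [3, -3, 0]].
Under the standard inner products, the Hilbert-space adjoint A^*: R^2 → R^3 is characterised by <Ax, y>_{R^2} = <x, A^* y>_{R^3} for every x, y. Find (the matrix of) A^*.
A^* = A^T =
[[3, 3],
 [1, -3],
 [2, 0]]

For real matrices with standard dot products, the defining identity <Ax, y> = <x, A^* y> gives (Ax)^T y = x^T (A^*) y, i.e. x^T A^T y = x^T (A^*) y. Since this holds for all x, y, we must have A^* = A^T. Therefore
A^* =
[[3, 3],
 [1, -3],
 [2, 0]].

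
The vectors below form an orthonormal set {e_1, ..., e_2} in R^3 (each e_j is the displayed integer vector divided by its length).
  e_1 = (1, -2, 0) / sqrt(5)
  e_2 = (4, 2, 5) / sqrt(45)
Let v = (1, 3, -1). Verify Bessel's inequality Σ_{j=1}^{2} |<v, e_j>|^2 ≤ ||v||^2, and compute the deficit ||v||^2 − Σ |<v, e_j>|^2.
Σ |<v, e_j>|^2 = 50/9; ||v||^2 = 11; deficit = 49/9

Write each e_j = u_j / sqrt(<u_j, u_j>) where u_j is the displayed integer vector. Then <v, e_j> = <v, u_j> / sqrt(<u_j, u_j>), so |<v, e_j>|^2 = <v, u_j>^2 / <u_j, u_j>.
Coefficients: <v, e_1> = -5/sqrt(5), <v, e_2> = 5/sqrt(45).
Square and sum: Σ |<v, e_j>|^2 = 50/9.
Compute ||v||^2 = v·v = 11.
Deficit = 11 − 50/9 = 49/9 ≥ 0, confirming Bessel's inequality. (The deficit equals ||v − Σ <v,e_j> e_j||^2, the squared distance from v to span{e_j}.)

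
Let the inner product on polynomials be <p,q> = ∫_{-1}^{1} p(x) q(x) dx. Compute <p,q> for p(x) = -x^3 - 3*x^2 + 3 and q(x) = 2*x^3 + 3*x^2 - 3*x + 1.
<p,q> = 246/35

Expand the product: p(x)·q(x) = -2*x^6 - 9*x^5 - 6*x^4 + 14*x^3 + 6*x^2 - 9*x + 3.
∫_{-1}^{1} of each monomial x^k gives [2/(k+1) if k even, 0 if k odd]. Integrating term-by-term (or equivalently evaluating the antiderivative F(x) = -2*x^7/7 - 3*x^6/2 - 6*x^5/5 + 7*x^4/2 + 2*x^3 - 9*x^2/2 + 3*x at the endpoints):
  F(1) − F(−1) = 71/70 − (-421/70) = 246/35.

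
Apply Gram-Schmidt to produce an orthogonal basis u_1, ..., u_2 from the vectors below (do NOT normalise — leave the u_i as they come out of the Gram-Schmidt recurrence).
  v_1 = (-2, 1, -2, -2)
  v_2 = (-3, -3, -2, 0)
Orthogonal basis:
  u_1 = (-2, 1, -2, -2)
  u_2 = (-25/13, -46/13, -12/13, 14/13)

Apply the Gram-Schmidt recurrence
  u_1 = v_1
  u_i = v_i − Σ_{j<i} ((v_i · u_j) / (u_j · u_j)) · u_j.

Step by step this gives:
  u_1 = (-2, 1, -2, -2)
  u_2 = (-25/13, -46/13, -12/13, 14/13)

Orthogonality check:
  u_2 · u_1 = 0 (should be 0)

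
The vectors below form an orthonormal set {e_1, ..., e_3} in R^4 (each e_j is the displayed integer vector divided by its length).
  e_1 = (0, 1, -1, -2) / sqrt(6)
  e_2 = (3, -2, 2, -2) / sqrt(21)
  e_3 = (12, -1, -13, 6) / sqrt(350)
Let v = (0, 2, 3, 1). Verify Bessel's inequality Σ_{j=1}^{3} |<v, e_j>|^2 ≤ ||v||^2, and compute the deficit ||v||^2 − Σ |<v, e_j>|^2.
Σ |<v, e_j>|^2 = 5; ||v||^2 = 14; deficit = 9

Write each e_j = u_j / sqrt(<u_j, u_j>) where u_j is the displayed integer vector. Then <v, e_j> = <v, u_j> / sqrt(<u_j, u_j>), so |<v, e_j>|^2 = <v, u_j>^2 / <u_j, u_j>.
Coefficients: <v, e_1> = -3/sqrt(6), <v, e_2> = 0/sqrt(21), <v, e_3> = -35/sqrt(350).
Square and sum: Σ |<v, e_j>|^2 = 5.
Compute ||v||^2 = v·v = 14.
Deficit = 14 − 5 = 9 ≥ 0, confirming Bessel's inequality. (The deficit equals ||v − Σ <v,e_j> e_j||^2, the squared distance from v to span{e_j}.)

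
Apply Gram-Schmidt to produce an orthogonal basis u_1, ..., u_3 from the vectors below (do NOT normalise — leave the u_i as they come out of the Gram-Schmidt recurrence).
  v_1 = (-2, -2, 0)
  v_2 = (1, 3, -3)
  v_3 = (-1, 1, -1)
Orthogonal basis:
  u_1 = (-2, -2, 0)
  u_2 = (-1, 1, -3)
  u_3 = (-6/11, 6/11, 4/11)

Apply the Gram-Schmidt recurrence
  u_1 = v_1
  u_i = v_i − Σ_{j<i} ((v_i · u_j) / (u_j · u_j)) · u_j.

Step by step this gives:
  u_1 = (-2, -2, 0)
  u_2 = (-1, 1, -3)
  u_3 = (-6/11, 6/11, 4/11)

Orthogonality check:
  u_2 · u_1 = 0 (should be 0)
  u_3 · u_1 = 0 (should be 0)
  u_3 · u_2 = 0 (should be 0)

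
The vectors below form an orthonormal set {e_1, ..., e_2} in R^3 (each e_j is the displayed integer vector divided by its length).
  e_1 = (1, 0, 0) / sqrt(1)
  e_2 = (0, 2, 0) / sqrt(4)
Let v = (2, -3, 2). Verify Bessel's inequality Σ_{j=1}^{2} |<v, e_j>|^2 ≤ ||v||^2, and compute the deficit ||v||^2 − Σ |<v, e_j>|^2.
Σ |<v, e_j>|^2 = 13; ||v||^2 = 17; deficit = 4

Write each e_j = u_j / sqrt(<u_j, u_j>) where u_j is the displayed integer vector. Then <v, e_j> = <v, u_j> / sqrt(<u_j, u_j>), so |<v, e_j>|^2 = <v, u_j>^2 / <u_j, u_j>.
Coefficients: <v, e_1> = 2/sqrt(1), <v, e_2> = -6/sqrt(4).
Square and sum: Σ |<v, e_j>|^2 = 13.
Compute ||v||^2 = v·v = 17.
Deficit = 17 − 13 = 4 ≥ 0, confirming Bessel's inequality. (The deficit equals ||v − Σ <v,e_j> e_j||^2, the squared distance from v to span{e_j}.)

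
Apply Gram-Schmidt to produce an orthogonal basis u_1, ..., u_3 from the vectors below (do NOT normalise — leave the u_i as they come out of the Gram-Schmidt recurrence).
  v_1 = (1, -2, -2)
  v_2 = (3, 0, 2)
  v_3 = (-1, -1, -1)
Orthogonal basis:
  u_1 = (1, -2, -2)
  u_2 = (28/9, -2/9, 16/9)
  u_3 = (-6/29, -12/29, 9/29)

Apply the Gram-Schmidt recurrence
  u_1 = v_1
  u_i = v_i − Σ_{j<i} ((v_i · u_j) / (u_j · u_j)) · u_j.

Step by step this gives:
  u_1 = (1, -2, -2)
  u_2 = (28/9, -2/9, 16/9)
  u_3 = (-6/29, -12/29, 9/29)

Orthogonality check:
  u_2 · u_1 = 0 (should be 0)
  u_3 · u_1 = 0 (should be 0)
  u_3 · u_2 = 0 (should be 0)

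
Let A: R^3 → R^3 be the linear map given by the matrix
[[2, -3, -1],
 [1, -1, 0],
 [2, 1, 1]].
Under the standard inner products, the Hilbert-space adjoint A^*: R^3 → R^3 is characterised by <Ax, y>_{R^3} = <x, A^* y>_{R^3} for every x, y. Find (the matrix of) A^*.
A^* = A^T =
[[2, 1, 2],
 [-3, -1, 1],
 [-1, 0, 1]]

For real matrices with standard dot products, the defining identity <Ax, y> = <x, A^* y> gives (Ax)^T y = x^T (A^*) y, i.e. x^T A^T y = x^T (A^*) y. Since this holds for all x, y, we must have A^* = A^T. Therefore
A^* =
[[2, 1, 2],
 [-3, -1, 1],
 [-1, 0, 1]].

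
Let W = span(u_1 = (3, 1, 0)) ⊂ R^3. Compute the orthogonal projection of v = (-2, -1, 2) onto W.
proj_W(v) = (-21/10, -7/10, 0)

Set up U = [u_1 | ... | u_1] ∈ R^(3×1). The projector onto W = col(U) is P = U (U^T U)^(-1) U^T.
Compute U^T U =
  [10],
and U^T v = (-7).
Solve U^T U · c = U^T v for the coefficients: c = (-7/10). The projection is proj_W(v) = U c.
Check: (v - proj_W(v)) · u_1 = 0  (should be 0).
Result: proj_W(v) = (-21/10, -7/10, 0).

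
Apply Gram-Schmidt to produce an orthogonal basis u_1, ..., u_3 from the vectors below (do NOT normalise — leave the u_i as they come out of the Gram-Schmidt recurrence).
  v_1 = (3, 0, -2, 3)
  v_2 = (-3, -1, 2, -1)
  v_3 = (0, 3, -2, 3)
Orthogonal basis:
  u_1 = (3, 0, -2, 3)
  u_2 = (-9/11, -1, 6/11, 13/11)
  u_3 = (-141/74, 105/37, -27/37, 105/74)

Apply the Gram-Schmidt recurrence
  u_1 = v_1
  u_i = v_i − Σ_{j<i} ((v_i · u_j) / (u_j · u_j)) · u_j.

Step by step this gives:
  u_1 = (3, 0, -2, 3)
  u_2 = (-9/11, -1, 6/11, 13/11)
  u_3 = (-141/74, 105/37, -27/37, 105/74)

Orthogonality check:
  u_2 · u_1 = 0 (should be 0)
  u_3 · u_1 = 0 (should be 0)
  u_3 · u_2 = 0 (should be 0)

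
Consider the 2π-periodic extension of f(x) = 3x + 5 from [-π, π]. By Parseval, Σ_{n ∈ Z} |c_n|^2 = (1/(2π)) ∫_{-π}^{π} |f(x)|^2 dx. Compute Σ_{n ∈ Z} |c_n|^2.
Σ |c_n|^2 = 3π^2 + 25

Expand and integrate term by term over [-π, π]:
  ∫ (3x)^2 dx = 9·(2π^3/3); ∫ 2·3·(5)·x dx = 0 (odd integrand); ∫ 5^2 dx = 25·2π.
So (1/(2π)) ∫_{-π}^{π} (3x + 5)^2 dx = 9π^2/3 + 25 = 3π^2 + 25.
Parseval ⇒ Σ |c_n|^2 = 3π^2 + 25.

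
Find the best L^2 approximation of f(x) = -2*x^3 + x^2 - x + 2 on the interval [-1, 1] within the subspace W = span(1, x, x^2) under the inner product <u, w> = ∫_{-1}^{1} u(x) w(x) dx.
g(x) = x^2 - 11*x/5 + 2

The best approximation g ∈ W is the orthogonal projection of f onto W. Writing g = a_0 + a_1 x + a_2 x^2, the coefficients solve the normal equations G · a = b where
  G_{ij} = <φ_i, φ_j> and b_i = <f, φ_i>, with φ_0 = 1, φ_1 = x, φ_2 = x^2.
G =
  [2, 0, 2/3]
  [0, 2/3, 0]
  [2/3, 0, 2/5],
b = (14/3, -22/15, 26/15).
Solving gives a_0 = 2, a_1 = -11/5, a_2 = 1, so
  g(x) = x^2 - 11*x/5 + 2.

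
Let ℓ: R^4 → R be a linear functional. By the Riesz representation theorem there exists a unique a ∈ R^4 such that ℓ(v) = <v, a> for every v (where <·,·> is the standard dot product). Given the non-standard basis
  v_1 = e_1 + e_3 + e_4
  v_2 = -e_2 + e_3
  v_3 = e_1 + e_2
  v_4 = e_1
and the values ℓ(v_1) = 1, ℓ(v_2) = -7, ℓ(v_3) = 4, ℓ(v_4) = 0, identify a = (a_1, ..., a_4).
a = (0, 4, -3, 4)

Write a = (a_1, ..., a_4) in the standard basis. For each basis vector v_i, ℓ(v_i) = <v_i, a> is a linear equation in the a_j's. Collect the n equations into a matrix system V a = ℓ, where row i of V is v_i (expressed in the standard basis). Since V is invertible (lower-triangular with 1s on the diagonal, up to permutation), solve by back-substitution:
  V =
[[1, 0, 1, 1],
 [0, -1, 1, 0],
 [1, 1, 0, 0],
 [1, 0, 0, 0]]
  V a = (1, -7, 4, 0)
Solving gives a = (0, 4, -3, 4).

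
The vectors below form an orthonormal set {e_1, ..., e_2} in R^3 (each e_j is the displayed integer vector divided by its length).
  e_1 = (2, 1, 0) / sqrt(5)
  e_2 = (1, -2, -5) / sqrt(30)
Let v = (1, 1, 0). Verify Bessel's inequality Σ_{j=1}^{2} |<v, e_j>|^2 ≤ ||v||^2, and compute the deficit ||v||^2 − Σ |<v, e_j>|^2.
Σ |<v, e_j>|^2 = 11/6; ||v||^2 = 2; deficit = 1/6

Write each e_j = u_j / sqrt(<u_j, u_j>) where u_j is the displayed integer vector. Then <v, e_j> = <v, u_j> / sqrt(<u_j, u_j>), so |<v, e_j>|^2 = <v, u_j>^2 / <u_j, u_j>.
Coefficients: <v, e_1> = 3/sqrt(5), <v, e_2> = -1/sqrt(30).
Square and sum: Σ |<v, e_j>|^2 = 11/6.
Compute ||v||^2 = v·v = 2.
Deficit = 2 − 11/6 = 1/6 ≥ 0, confirming Bessel's inequality. (The deficit equals ||v − Σ <v,e_j> e_j||^2, the squared distance from v to span{e_j}.)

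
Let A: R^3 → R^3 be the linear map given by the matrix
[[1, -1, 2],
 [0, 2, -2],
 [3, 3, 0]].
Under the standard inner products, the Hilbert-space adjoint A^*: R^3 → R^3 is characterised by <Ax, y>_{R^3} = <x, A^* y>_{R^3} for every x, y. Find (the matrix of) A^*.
A^* = A^T =
[[1, 0, 3],
 [-1, 2, 3],
 [2, -2, 0]]

For real matrices with standard dot products, the defining identity <Ax, y> = <x, A^* y> gives (Ax)^T y = x^T (A^*) y, i.e. x^T A^T y = x^T (A^*) y. Since this holds for all x, y, we must have A^* = A^T. Therefore
A^* =
[[1, 0, 3],
 [-1, 2, 3],
 [2, -2, 0]].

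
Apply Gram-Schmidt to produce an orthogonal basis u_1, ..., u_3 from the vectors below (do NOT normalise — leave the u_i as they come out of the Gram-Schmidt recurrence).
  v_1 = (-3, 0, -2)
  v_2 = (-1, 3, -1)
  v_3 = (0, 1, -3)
Orthogonal basis:
  u_1 = (-3, 0, -2)
  u_2 = (2/13, 3, -3/13)
  u_3 = (78/59, -13/59, -117/59)

Apply the Gram-Schmidt recurrence
  u_1 = v_1
  u_i = v_i − Σ_{j<i} ((v_i · u_j) / (u_j · u_j)) · u_j.

Step by step this gives:
  u_1 = (-3, 0, -2)
  u_2 = (2/13, 3, -3/13)
  u_3 = (78/59, -13/59, -117/59)

Orthogonality check:
  u_2 · u_1 = 0 (should be 0)
  u_3 · u_1 = 0 (should be 0)
  u_3 · u_2 = 0 (should be 0)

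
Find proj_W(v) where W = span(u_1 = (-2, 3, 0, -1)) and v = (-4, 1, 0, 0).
proj_W(v) = (-11/7, 33/14, 0, -11/14)

Set up U = [u_1 | ... | u_1] ∈ R^(4×1). The projector onto W = col(U) is P = U (U^T U)^(-1) U^T.
Compute U^T U =
  [14],
and U^T v = (11).
Solve U^T U · c = U^T v for the coefficients: c = (11/14). The projection is proj_W(v) = U c.
Check: (v - proj_W(v)) · u_1 = 0  (should be 0).
Result: proj_W(v) = (-11/7, 33/14, 0, -11/14).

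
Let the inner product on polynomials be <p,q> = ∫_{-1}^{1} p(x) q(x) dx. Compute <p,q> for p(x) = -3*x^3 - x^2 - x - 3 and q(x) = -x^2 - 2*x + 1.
<p,q> = -8/15

Expand the product: p(x)·q(x) = 3*x^5 + 7*x^4 + 4*x^2 + 5*x - 3.
∫_{-1}^{1} of each monomial x^k gives [2/(k+1) if k even, 0 if k odd]. Integrating term-by-term (or equivalently evaluating the antiderivative F(x) = x^6/2 + 7*x^5/5 + 4*x^3/3 + 5*x^2/2 - 3*x at the endpoints):
  F(1) − F(−1) = 41/15 − (49/15) = -8/15.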